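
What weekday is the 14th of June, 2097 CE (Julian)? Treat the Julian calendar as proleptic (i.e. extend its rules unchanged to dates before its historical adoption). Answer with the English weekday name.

This is JDN 2487152 (27 June 2097 Gregorian).
2487152 ≡ 3 (mod 7); counting from Monday = 0 gives Thursday.

Thursday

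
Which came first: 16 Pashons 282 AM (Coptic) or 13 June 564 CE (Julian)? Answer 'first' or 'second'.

second

First date → JDN 1927920; second date → JDN 1927223.
JDN 1927223 < JDN 1927920, so the second date is earlier.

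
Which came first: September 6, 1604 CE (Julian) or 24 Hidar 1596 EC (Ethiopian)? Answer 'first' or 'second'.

second

Converting both to JDN: 2307168 vs 2306878; the smaller is the second.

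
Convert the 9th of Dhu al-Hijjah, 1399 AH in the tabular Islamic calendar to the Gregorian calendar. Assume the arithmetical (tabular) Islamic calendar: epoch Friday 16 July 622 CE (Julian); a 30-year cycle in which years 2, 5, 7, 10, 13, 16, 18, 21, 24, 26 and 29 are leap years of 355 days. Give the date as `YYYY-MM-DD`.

Both dates share Julian Day Number 2444178; in the Gregorian calendar that is 31 October 1979 CE.

1979-10-31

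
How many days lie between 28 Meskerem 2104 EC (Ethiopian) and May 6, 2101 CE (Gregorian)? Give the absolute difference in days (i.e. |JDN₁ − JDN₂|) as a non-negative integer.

3809

JDN of the first date = 2492369.
JDN of the second date = 2488560.
|2488560 − 2492369| = 3809.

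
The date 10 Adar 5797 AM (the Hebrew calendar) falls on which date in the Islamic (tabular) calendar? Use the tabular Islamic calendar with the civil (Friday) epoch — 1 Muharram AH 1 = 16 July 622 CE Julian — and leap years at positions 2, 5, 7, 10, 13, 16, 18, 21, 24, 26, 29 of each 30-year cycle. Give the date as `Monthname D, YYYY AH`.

Both dates share Julian Day Number 2465115; in the tabular Islamic calendar that is 9 Muharram 1459 AH.

Muharram 9, 1459 AH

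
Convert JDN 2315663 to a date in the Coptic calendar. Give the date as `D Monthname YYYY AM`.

JDN 2315663 is 20 December 1627 in the Gregorian calendar.
In the Coptic calendar that day is 13 Koiak 1344 AM.

13 Koiak 1344 AM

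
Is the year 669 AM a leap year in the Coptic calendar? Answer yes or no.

no

669 mod 4 = 1; in the Coptic calendar a year is leap when year mod 4 = 3, so it is a common year.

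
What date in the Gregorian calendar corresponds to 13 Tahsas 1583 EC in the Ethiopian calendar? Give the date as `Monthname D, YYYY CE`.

December 19, 1590 CE

Both dates share Julian Day Number 2302148; in the Gregorian calendar that is 19 December 1590 CE.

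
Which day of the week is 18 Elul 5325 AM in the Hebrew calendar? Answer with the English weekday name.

Wednesday

Equivalently 25 August 1565 Gregorian, JDN 2292901.
2292901 ≡ 2 (mod 7); counting from Monday = 0 gives Wednesday.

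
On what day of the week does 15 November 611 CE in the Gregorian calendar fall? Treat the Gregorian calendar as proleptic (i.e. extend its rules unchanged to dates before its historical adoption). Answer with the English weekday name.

Friday

1944541 ≡ 4 (mod 7); counting from Monday = 0 gives Friday.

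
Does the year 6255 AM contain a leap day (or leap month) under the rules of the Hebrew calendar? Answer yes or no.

Hebrew year 6255 is year 4 of its 19-year Metonic cycle; leap years are at positions 3, 6, 8, 11, 14, 17, 19, so it is a common year (12 months).

no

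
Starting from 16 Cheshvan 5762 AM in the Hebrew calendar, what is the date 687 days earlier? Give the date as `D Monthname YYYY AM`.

7 Tevet 5760 AM

JDN of 16 Cheshvan 5762 AM = 2452216.
2452216 − 687 = 2451529.
JDN 2451529 in the Hebrew calendar is 7 Tevet 5760 AM.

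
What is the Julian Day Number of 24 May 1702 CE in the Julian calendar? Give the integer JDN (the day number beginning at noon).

2342857

Equivalently 4 June 1702 (Gregorian).
JDN 2299161 is 15 October 1582 CE (Gregorian); the target day is +43696 days from there, so JDN = 2342857.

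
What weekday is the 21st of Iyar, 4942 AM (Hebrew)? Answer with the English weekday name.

This is JDN 2152899 (3 May 1182 Gregorian).
JDN 2152899 mod 7 = 0, and JDN 0 was a Monday, so this is a Monday.

Monday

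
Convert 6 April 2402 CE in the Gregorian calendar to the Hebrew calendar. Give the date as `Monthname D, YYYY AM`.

Julian Day Number of the source date = 2598468.
Converting JDN 2598468 to the Hebrew calendar gives 3 Nisan 6162 AM.

Nisan 3, 6162 AM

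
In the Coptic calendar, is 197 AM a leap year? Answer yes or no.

no

197 mod 4 = 1; in the Coptic calendar a year is leap when year mod 4 = 3, so it is a common year.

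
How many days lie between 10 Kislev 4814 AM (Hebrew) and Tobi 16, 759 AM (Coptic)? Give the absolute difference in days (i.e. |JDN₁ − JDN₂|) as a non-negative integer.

3969

JDN of the first date = 2105993.
JDN of the second date = 2102024.
|2102024 − 2105993| = 3969.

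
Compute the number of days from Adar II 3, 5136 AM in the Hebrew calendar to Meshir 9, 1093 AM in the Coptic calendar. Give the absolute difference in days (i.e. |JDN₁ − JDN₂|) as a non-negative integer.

First date → JDN 2223696; second date → JDN 2224041.
The interval is |2223696 − 2224041| = 345 days.

345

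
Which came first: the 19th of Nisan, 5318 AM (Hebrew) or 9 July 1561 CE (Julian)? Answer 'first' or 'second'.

The two dates have Julian Day Numbers 2290214 and 2291403 respectively.
Since 2290214 < 2291403, the first date comes first.

first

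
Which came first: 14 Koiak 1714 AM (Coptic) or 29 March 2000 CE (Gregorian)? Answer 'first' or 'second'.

The two dates have Julian Day Numbers 2450806 and 2451633 respectively.
Since 2450806 < 2451633, the first date comes first.

first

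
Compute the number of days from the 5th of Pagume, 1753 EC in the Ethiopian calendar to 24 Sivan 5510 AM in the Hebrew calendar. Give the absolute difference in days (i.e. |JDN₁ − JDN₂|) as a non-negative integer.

4090

First date → JDN 2364503; second date → JDN 2360413.
The interval is |2364503 − 2360413| = 4090 days.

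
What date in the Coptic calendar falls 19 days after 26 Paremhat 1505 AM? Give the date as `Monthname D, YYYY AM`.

Parmouti 15, 1505 AM

Counting 19 days forward from JDN 2374571 reaches JDN 2374590, which is Parmouti 15, 1505 AM.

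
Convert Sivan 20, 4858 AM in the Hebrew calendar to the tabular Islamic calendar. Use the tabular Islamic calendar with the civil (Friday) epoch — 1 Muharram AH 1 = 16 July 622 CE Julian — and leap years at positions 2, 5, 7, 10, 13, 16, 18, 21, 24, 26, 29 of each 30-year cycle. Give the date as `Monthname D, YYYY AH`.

Jumada al-Thani 18, 491 AH

The source date corresponds to 29 May 1098 in the proleptic Gregorian calendar (JDN 2122245).
That day falls on 18 Jumada al-Thani 491 AH in the tabular Islamic calendar.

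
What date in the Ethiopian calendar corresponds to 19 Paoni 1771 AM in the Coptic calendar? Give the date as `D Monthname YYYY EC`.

The source date corresponds to 26 June 2055 in the Gregorian calendar (JDN 2471810).
That day falls on 19 Sene 2047 EC in the Ethiopian calendar.

19 Sene 2047 EC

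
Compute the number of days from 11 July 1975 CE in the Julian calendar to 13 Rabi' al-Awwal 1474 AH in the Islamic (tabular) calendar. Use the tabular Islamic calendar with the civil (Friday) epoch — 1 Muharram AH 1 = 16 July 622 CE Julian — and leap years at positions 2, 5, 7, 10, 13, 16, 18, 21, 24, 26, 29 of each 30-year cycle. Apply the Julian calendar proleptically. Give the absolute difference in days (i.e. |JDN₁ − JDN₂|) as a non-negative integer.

JDN of the first date = 2442618.
JDN of the second date = 2470493.
|2470493 − 2442618| = 27875.

27875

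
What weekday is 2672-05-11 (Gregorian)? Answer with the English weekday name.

Since JDN mod 7 = 5 (0 = Monday), the day is Saturday.

Saturday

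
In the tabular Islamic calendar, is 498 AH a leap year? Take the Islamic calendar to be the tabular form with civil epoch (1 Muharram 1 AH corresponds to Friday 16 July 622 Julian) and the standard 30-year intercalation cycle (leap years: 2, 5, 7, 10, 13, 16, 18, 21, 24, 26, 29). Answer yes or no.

yes

Year 498 AH is year 18 of its 30-year cycle; leap positions are 2, 5, 7, 10, 13, 16, 18, 21, 24, 26, 29, so it is a leap year (355 days).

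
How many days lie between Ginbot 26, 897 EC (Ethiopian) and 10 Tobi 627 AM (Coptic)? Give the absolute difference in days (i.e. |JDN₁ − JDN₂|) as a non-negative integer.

2055

First date → JDN 2051750; second date → JDN 2053805.
The interval is |2051750 − 2053805| = 2055 days.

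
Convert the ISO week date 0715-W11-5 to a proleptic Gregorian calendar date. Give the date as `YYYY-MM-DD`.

ISO week 1 of 715 is the week containing the first Thursday of 715.
Week 11, day 5 (Friday) lands on 0715-03-19.

0715-03-19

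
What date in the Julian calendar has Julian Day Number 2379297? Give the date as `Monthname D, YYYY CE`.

February 28, 1802 CE

JDN 2379297 is 12 March 1802 in the Gregorian calendar.
In the Julian calendar that day is February 28, 1802 CE.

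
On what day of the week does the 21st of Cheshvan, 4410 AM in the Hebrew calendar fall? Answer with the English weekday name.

Sunday

Equivalently 4 November 649 Gregorian, JDN 1958410.
Since JDN mod 7 = 6 (0 = Monday), the day is Sunday.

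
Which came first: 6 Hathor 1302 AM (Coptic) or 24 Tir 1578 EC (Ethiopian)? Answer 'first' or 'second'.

first

First date → JDN 2300285; second date → JDN 2300363.
JDN 2300285 < JDN 2300363, so the first date is earlier.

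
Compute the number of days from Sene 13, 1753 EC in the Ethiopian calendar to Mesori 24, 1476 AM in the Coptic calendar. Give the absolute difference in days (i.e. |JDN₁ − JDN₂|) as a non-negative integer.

First date → JDN 2364421; second date → JDN 2364127.
The interval is |2364421 − 2364127| = 294 days.

294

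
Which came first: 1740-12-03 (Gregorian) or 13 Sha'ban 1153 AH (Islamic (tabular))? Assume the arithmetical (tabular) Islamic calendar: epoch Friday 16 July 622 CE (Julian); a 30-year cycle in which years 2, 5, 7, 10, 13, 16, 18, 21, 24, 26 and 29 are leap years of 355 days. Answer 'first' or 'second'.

second

The two dates have Julian Day Numbers 2356919 and 2356889 respectively.
Since 2356889 < 2356919, the second date comes first.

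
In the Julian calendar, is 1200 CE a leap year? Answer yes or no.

yes

1200 mod 4 = 0, so it is a leap year in the Julian calendar.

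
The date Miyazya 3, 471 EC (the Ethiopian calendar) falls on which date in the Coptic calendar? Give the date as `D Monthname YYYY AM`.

The source date corresponds to 30 March 479 in the proleptic Gregorian calendar (JDN 1896100).
That day falls on 3 Parmouti 195 AM in the Coptic calendar.

3 Parmouti 195 AM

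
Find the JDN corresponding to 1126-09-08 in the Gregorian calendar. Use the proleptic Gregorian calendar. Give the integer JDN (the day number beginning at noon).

2132573

JDN 2299161 is 15 October 1582 CE (Gregorian); the target day is −166588 days from there, so JDN = 2132573.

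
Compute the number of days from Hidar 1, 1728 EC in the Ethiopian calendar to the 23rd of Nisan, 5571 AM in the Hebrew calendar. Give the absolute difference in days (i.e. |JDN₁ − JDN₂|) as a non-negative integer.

JDN of the first date = 2355068.
JDN of the second date = 2382620.
|2382620 − 2355068| = 27552.

27552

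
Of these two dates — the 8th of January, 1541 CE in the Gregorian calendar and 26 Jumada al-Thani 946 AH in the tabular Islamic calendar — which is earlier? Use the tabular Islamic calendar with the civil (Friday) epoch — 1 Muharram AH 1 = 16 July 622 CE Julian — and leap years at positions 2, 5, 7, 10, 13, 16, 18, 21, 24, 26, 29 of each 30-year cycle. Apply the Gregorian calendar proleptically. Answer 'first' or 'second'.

The two dates have Julian Day Numbers 2283906 and 2283489 respectively.
Since 2283489 < 2283906, the second date comes first.

second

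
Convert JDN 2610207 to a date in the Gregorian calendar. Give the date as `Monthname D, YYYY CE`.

JDN 2451545 is 1 Jan 2000; 2610207 is +158662 days from there.

May 27, 2434 CE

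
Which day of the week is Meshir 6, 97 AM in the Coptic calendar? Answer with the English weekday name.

Sunday

In the proleptic Gregorian calendar this is 1 February 381 (JDN 1860249).
JDN 1860249 mod 7 = 6, and JDN 0 was a Monday, so this is a Sunday.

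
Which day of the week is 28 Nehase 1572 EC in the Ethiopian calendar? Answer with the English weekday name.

Sunday

This is JDN 2298386 (31 August 1580 Gregorian).
2298386 ≡ 6 (mod 7); counting from Monday = 0 gives Sunday.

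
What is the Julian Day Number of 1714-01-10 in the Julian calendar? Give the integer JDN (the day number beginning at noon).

Equivalently 21 January 1714 (Gregorian).
JDN 2451545 is 1 January 2000 CE (Gregorian); the target day is −104439 days from there, so JDN = 2347106.

2347106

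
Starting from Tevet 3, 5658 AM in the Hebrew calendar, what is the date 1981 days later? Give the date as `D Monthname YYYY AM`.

7 Sivan 5663 AM

JDN of Tevet 3, 5658 AM = 2414287.
2414287 + 1981 = 2416268.
JDN 2416268 in the Hebrew calendar is 7 Sivan 5663 AM.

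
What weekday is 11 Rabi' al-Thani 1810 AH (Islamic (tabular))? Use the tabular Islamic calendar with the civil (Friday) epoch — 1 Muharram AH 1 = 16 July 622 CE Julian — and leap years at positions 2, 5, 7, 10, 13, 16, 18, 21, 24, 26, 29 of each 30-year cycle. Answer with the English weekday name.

Tuesday

In the Gregorian calendar this is 13 December 2377 (JDN 2589588).
2589588 ≡ 1 (mod 7); counting from Monday = 0 gives Tuesday.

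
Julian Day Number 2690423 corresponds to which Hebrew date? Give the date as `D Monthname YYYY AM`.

28 Tevet 6414 AM

JDN 2690423 is 10 January 2654 in the Gregorian calendar.
In the Hebrew calendar that day is 28 Tevet 6414 AM.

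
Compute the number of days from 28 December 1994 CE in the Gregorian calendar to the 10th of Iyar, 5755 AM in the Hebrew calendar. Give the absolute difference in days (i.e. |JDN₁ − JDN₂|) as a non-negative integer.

JDN of the first date = 2449715.
JDN of the second date = 2449848.
|2449848 − 2449715| = 133.

133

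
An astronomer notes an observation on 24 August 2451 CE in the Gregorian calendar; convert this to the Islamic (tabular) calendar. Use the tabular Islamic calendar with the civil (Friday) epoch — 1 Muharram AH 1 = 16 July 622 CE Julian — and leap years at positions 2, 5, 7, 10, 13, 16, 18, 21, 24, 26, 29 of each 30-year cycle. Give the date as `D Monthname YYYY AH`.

26 Rabi' al-Awwal 1886 AH

Julian Day Number of the source date = 2616505.
Converting JDN 2616505 to the tabular Islamic calendar gives 26 Rabi' al-Awwal 1886 AH.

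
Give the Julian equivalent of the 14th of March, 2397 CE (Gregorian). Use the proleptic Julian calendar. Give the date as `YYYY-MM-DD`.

2397-02-26

For dates in this range the Gregorian date is 16 days ahead of the Julian.
14 March 2397 Gregorian − 16 days → 26 February 2397 Julian.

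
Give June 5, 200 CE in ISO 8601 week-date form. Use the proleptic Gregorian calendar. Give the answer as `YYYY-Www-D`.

0200-W23-4

The weekday is Thursday (ISO weekday 4).
That Thursday belongs to ISO week 23 of ISO year 200.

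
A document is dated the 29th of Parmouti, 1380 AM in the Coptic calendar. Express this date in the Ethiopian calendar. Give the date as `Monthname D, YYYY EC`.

Julian Day Number of the source date = 2328948.
Converting JDN 2328948 to the Ethiopian calendar gives 29 Miyazya 1656 EC.

Miyazya 29, 1656 EC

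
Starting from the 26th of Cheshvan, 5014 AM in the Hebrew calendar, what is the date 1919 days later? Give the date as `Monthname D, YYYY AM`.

JDN of the 26th of Cheshvan, 5014 AM = 2179009.
2179009 + 1919 = 2180928.
JDN 2180928 in the Hebrew calendar is Shevat 25, 5019 AM.

Shevat 25, 5019 AM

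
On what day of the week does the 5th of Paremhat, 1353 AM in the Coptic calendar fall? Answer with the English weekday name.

This is JDN 2319032 (11 March 1637 Gregorian).
Since JDN mod 7 = 2 (0 = Monday), the day is Wednesday.

Wednesday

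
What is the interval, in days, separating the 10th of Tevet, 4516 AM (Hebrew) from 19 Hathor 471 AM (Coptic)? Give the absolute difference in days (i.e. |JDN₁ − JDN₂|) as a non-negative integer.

398

First date → JDN 1997173; second date → JDN 1996775.
The interval is |1997173 − 1996775| = 398 days.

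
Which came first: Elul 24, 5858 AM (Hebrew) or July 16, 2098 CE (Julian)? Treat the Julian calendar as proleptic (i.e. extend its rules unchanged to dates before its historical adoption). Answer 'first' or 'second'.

The two dates have Julian Day Numbers 2487603 and 2487549 respectively.
Since 2487549 < 2487603, the second date comes first.

second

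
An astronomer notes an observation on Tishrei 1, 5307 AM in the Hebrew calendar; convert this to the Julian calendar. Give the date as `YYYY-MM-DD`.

The source date corresponds to 7 September 1546 in the proleptic Gregorian calendar (JDN 2285974).
That day falls on 28 August 1546 CE in the Julian calendar.

1546-08-28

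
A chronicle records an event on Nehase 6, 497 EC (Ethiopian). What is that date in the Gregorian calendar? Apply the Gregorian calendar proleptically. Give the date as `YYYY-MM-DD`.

Julian Day Number of the source date = 1905720.
Converting JDN 1905720 to the Gregorian calendar gives 1 August 505 CE.

0505-08-01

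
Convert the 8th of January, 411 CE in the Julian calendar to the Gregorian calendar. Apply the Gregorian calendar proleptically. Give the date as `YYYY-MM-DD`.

At this point the Julian calendar is 1 day behind the Gregorian.
8 January 411 Julian + 1 day → 9 January 411 Gregorian.

0411-01-09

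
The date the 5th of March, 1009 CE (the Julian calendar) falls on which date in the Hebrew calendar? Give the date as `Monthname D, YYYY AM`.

Julian Day Number of the source date = 2089659.
Converting JDN 2089659 to the Hebrew calendar gives 6 Adar II 4769 AM.

Adar II 6, 4769 AM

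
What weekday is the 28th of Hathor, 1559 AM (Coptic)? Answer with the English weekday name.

This is JDN 2394176 (6 December 1842 Gregorian).
Since JDN mod 7 = 1 (0 = Monday), the day is Tuesday.

Tuesday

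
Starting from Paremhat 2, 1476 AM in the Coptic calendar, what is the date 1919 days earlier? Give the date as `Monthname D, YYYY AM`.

JDN of Paremhat 2, 1476 AM = 2363955.
2363955 − 1919 = 2362036.
JDN 2362036 in the Coptic calendar is Hathor 30, 1471 AM.

Hathor 30, 1471 AM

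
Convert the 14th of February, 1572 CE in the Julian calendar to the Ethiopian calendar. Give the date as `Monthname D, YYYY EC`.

The source date corresponds to 24 February 1572 in the proleptic Gregorian calendar (JDN 2295275).
That day falls on 19 Yekatit 1564 EC in the Ethiopian calendar.

Yekatit 19, 1564 EC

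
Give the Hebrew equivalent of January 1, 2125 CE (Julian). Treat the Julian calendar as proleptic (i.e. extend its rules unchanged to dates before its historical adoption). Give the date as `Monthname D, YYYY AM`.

Shevat 10, 5885 AM

Both dates share Julian Day Number 2497215; in the Hebrew calendar that is 10 Shevat 5885 AM.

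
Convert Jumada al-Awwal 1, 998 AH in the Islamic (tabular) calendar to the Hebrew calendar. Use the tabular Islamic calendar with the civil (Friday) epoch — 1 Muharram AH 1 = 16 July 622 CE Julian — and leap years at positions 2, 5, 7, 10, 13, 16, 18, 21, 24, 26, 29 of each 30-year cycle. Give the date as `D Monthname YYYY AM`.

Julian Day Number of the source date = 2301862.
Converting JDN 2301862 to the Hebrew calendar gives 2 Adar II 5350 AM.

2 Adar II 5350 AM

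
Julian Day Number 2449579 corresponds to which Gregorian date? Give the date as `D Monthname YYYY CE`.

14 August 1994 CE

JDN 2451545 is 1 Jan 2000; 2449579 is −1966 days from there.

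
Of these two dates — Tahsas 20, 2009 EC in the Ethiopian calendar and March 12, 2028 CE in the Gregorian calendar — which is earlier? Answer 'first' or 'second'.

first

Converting both to JDN: 2457752 vs 2461843; the smaller is the first.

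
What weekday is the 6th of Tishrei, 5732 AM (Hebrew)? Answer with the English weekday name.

This is JDN 2441220 (25 September 1971 Gregorian).
JDN 2441220 mod 7 = 5, and JDN 0 was a Monday, so this is a Saturday.

Saturday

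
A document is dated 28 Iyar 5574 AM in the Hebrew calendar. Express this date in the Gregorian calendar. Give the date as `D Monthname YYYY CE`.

Both dates share Julian Day Number 2383747; in the Gregorian calendar that is 18 May 1814 CE.

18 May 1814 CE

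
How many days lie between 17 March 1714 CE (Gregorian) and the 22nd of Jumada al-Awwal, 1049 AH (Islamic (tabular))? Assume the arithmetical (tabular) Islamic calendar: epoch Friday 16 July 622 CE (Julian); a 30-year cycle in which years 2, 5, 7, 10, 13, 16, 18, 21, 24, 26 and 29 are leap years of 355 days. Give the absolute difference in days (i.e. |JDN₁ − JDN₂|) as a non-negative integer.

JDN of the first date = 2347161.
JDN of the second date = 2319955.
|2319955 − 2347161| = 27206.

27206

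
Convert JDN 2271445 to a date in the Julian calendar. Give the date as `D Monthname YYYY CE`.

17 November 1506 CE

JDN 2271445 is 27 November 1506 in the proleptic Gregorian calendar.
In the Julian calendar that day is 17 November 1506 CE.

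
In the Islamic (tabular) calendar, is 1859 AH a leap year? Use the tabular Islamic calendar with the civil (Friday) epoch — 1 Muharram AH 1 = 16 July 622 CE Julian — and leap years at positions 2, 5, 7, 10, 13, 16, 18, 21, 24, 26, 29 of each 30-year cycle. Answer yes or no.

yes

Year 1859 AH is year 29 of its 30-year cycle; leap positions are 2, 5, 7, 10, 13, 16, 18, 21, 24, 26, 29, so it is a leap year (355 days).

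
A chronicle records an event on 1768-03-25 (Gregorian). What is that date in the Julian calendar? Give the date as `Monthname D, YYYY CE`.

At this point the Julian calendar is 11 days behind the Gregorian.
25 March 1768 Gregorian − 11 days → 14 March 1768 Julian.

March 14, 1768 CE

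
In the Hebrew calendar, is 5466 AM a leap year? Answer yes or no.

no

Hebrew year 5466 is year 13 of its 19-year Metonic cycle; leap years are at positions 3, 6, 8, 11, 14, 17, 19, so it is a common year (12 months).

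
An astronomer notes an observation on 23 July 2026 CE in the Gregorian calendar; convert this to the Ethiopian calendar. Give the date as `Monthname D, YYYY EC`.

Julian Day Number of the source date = 2461245.
Converting JDN 2461245 to the Ethiopian calendar gives 16 Hamle 2018 EC.

Hamle 16, 2018 EC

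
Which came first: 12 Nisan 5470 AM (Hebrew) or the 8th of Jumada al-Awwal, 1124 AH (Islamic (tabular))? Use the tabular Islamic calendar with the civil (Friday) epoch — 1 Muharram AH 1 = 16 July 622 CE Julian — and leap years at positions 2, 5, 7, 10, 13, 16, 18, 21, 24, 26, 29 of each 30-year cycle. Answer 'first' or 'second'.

first

Converting both to JDN: 2345726 vs 2346519; the smaller is the first.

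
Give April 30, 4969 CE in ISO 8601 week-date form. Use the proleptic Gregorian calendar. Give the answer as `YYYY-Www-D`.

The weekday is Sunday (ISO weekday 7).
That Sunday belongs to ISO week 17 of ISO year 4969.

4969-W17-7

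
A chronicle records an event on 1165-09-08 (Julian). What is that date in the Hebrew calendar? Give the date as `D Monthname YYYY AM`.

29 Elul 4925 AM

Julian Day Number of the source date = 2146825.
Converting JDN 2146825 to the Hebrew calendar gives 29 Elul 4925 AM.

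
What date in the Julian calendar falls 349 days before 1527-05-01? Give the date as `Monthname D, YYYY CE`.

Counting 349 days back from JDN 2278915 reaches JDN 2278566, which is May 17, 1526 CE.

May 17, 1526 CE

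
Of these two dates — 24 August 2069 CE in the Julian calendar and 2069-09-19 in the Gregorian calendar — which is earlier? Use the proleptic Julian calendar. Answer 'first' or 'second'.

Converting both to JDN: 2476996 vs 2477009; the smaller is the first.

first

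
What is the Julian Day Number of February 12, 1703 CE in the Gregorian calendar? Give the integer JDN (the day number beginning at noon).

JDN 2400001 is 17 November 1858 CE (Gregorian), MJD 0; the target day is −56891 days from there, so JDN = 2343110.

2343110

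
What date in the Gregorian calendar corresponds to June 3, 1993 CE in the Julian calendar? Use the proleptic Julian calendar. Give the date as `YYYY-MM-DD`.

1993-06-16

At this point the Julian calendar is 13 days behind the Gregorian.
3 June 1993 Julian + 13 days → 16 June 1993 Gregorian.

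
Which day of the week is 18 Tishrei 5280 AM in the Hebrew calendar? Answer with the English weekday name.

Tuesday

This is JDN 2276128 (23 September 1519 Gregorian).
2276128 ≡ 1 (mod 7); counting from Monday = 0 gives Tuesday.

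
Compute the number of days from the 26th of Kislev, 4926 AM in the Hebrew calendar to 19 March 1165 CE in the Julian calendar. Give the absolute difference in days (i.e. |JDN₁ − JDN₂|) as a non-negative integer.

JDN of the first date = 2146910.
JDN of the second date = 2146652.
|2146652 − 2146910| = 258.

258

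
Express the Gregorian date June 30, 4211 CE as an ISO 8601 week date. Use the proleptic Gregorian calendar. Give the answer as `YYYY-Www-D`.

The weekday is Sunday (ISO weekday 7).
That Sunday belongs to ISO week 26 of ISO year 4211.

4211-W26-7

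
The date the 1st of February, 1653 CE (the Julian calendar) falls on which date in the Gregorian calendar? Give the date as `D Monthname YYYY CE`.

The Julian–Gregorian offset here is 10 days (Julian trailing).
1 February 1653 Julian + 10 days → 11 February 1653 Gregorian.

11 February 1653 CE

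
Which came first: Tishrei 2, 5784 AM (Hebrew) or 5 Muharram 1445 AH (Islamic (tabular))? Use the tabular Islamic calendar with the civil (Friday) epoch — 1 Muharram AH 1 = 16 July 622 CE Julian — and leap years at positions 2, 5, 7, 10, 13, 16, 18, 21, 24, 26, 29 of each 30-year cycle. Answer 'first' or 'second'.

second

Converting both to JDN: 2460205 vs 2460149; the smaller is the second.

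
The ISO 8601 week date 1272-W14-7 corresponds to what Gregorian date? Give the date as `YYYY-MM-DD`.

1272-04-10

ISO week 1 of 1272 is the week containing the first Thursday of 1272.
Week 14, day 7 (Sunday) lands on 1272-04-10.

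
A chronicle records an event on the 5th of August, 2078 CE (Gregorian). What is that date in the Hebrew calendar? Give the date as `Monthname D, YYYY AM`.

Av 26, 5838 AM

Both dates share Julian Day Number 2480251; in the Hebrew calendar that is 26 Av 5838 AM.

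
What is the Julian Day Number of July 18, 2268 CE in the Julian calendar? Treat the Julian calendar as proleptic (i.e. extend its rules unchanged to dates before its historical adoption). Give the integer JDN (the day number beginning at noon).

2549644

Equivalently 2 August 2268 (Gregorian).
JDN 2400001 is 17 November 1858 CE (Gregorian), MJD 0; the target day is +149643 days from there, so JDN = 2549644.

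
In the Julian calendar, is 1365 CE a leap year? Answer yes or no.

no

1365 mod 4 = 1, so it is a common year in the Julian calendar.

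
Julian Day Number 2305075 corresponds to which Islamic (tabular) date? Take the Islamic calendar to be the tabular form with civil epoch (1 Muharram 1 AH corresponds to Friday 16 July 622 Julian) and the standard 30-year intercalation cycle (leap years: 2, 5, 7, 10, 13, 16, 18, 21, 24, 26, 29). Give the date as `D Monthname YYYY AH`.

The Gregorian equivalent of JDN 2305075 is 24 December 1598.
In the tabular Islamic calendar that day is 25 Jumada al-Awwal 1007 AH.

25 Jumada al-Awwal 1007 AH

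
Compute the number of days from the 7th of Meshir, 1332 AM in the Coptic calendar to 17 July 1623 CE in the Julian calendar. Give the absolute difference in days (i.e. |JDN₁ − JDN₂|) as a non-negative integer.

2722

JDN of the first date = 2311334.
JDN of the second date = 2314056.
|2314056 − 2311334| = 2722.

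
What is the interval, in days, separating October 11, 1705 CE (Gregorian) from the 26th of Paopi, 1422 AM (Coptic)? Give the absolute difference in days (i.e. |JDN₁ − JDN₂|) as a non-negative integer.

23

First date → JDN 2344082; second date → JDN 2344105.
The interval is |2344082 − 2344105| = 23 days.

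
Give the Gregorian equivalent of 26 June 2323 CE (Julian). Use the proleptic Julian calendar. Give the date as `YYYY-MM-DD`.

2323-07-12

The Julian–Gregorian offset here is 16 days (Julian trailing).
26 June 2323 Julian + 16 days → 12 July 2323 Gregorian.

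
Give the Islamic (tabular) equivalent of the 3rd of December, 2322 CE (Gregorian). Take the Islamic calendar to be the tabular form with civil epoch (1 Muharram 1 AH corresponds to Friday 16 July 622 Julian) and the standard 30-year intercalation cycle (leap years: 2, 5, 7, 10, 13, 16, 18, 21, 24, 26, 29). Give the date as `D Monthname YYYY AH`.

23 Rajab 1753 AH

Julian Day Number of the source date = 2569489.
Converting JDN 2569489 to the tabular Islamic calendar gives 23 Rajab 1753 AH.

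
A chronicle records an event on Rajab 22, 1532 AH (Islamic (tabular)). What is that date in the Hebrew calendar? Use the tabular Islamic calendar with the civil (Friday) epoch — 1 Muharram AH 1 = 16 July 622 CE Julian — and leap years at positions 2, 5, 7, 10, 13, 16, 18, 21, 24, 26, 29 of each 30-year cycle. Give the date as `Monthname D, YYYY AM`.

Tammuz 22, 5868 AM

Both dates share Julian Day Number 2491173; in the Hebrew calendar that is 22 Tammuz 5868 AM.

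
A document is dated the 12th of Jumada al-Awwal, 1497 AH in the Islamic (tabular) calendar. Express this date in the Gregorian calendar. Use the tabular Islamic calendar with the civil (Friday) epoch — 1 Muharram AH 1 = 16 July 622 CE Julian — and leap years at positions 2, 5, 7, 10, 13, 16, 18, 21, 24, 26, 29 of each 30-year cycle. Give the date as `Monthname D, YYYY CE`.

May 9, 2074 CE

Julian Day Number of the source date = 2478702.
Converting JDN 2478702 to the Gregorian calendar gives 9 May 2074 CE.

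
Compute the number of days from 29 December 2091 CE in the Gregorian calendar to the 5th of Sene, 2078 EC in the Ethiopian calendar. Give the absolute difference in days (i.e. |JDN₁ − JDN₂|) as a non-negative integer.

2026

JDN of the first date = 2485145.
JDN of the second date = 2483119.
|2483119 − 2485145| = 2026.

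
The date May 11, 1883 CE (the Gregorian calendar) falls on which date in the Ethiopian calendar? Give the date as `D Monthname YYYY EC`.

Both dates share Julian Day Number 2408942; in the Ethiopian calendar that is 4 Ginbot 1875 EC.

4 Ginbot 1875 EC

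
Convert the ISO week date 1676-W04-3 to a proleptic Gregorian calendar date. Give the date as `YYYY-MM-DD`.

ISO week 1 of 1676 is the week containing the first Thursday of 1676.
Week 4, day 3 (Wednesday) lands on 1676-01-22.

1676-01-22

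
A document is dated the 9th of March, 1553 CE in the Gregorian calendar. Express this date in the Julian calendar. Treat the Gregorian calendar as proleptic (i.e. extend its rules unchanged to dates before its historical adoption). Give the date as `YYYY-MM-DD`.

The Julian–Gregorian offset here is 10 days (Julian trailing).
9 March 1553 Gregorian − 10 days → 27 February 1553 Julian.

1553-02-27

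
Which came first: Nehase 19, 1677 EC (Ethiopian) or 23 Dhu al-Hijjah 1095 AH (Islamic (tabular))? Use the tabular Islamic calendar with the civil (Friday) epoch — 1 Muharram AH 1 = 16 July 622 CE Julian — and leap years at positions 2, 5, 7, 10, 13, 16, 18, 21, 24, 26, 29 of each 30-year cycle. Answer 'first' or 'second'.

second

The two dates have Julian Day Numbers 2336728 and 2336464 respectively.
Since 2336464 < 2336728, the second date comes first.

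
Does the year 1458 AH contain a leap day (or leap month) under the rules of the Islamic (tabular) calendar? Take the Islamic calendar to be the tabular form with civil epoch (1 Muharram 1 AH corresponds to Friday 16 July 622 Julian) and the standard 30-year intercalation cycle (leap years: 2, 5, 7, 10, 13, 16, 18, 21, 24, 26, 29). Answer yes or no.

Year 1458 AH is year 18 of its 30-year cycle; leap positions are 2, 5, 7, 10, 13, 16, 18, 21, 24, 26, 29, so it is a leap year (355 days).

yes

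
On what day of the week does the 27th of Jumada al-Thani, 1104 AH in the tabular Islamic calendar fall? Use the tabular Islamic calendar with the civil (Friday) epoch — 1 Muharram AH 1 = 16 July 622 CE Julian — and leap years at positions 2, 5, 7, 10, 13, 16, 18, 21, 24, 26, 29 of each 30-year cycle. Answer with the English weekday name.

Thursday

This is JDN 2339480 (5 March 1693 Gregorian).
JDN 2339480 mod 7 = 3, and JDN 0 was a Monday, so this is a Thursday.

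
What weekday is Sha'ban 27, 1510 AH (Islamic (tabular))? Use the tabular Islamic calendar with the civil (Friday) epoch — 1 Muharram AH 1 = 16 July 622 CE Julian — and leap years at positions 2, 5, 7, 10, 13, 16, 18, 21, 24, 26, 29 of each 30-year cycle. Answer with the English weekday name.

Tuesday

This is JDN 2483412 (1 April 2087 Gregorian).
Since JDN mod 7 = 1 (0 = Monday), the day is Tuesday.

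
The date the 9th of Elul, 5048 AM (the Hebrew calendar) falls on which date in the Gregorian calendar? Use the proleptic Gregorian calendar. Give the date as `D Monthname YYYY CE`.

Both dates share Julian Day Number 2191721; in the Gregorian calendar that is 16 August 1288 CE.

16 August 1288 CE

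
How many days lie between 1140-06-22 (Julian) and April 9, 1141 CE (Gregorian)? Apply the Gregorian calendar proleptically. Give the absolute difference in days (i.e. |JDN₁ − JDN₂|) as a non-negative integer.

JDN of the first date = 2137616.
JDN of the second date = 2137900.
|2137900 − 2137616| = 284.

284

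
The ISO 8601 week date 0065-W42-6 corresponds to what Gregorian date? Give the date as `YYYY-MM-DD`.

0065-10-17

ISO week 1 of 65 is the week containing the first Thursday of 65.
Week 42, day 6 (Saturday) lands on 0065-10-17.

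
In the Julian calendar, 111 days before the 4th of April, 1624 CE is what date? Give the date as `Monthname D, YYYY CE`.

December 15, 1623 CE

The starting date is JDN 2314318; 2314318 − 111 = 2314207.
JDN 2314207 corresponds to December 15, 1623 CE.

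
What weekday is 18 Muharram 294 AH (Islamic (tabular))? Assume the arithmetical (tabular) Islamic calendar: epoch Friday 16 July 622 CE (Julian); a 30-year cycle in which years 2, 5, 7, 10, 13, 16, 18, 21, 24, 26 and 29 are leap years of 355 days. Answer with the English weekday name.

Saturday

Equivalently 13 November 906 Gregorian, JDN 2052286.
2052286 ≡ 5 (mod 7); counting from Monday = 0 gives Saturday.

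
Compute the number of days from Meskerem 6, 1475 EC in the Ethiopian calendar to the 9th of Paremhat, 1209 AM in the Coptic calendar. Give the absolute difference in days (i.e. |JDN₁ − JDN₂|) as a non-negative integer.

3836

JDN of the first date = 2262604.
JDN of the second date = 2266440.
|2266440 − 2262604| = 3836.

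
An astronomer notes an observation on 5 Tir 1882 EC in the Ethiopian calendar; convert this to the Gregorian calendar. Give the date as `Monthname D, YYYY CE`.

Both dates share Julian Day Number 2411380; in the Gregorian calendar that is 12 January 1890 CE.

January 12, 1890 CE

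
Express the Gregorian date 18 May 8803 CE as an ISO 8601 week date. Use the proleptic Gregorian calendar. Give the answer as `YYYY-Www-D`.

The weekday is Sunday (ISO weekday 7).
That Sunday belongs to ISO week 20 of ISO year 8803.

8803-W20-7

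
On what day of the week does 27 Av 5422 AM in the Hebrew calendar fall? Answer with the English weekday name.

In the Gregorian calendar this is 12 August 1662 (JDN 2328317).
Since JDN mod 7 = 5 (0 = Monday), the day is Saturday.

Saturday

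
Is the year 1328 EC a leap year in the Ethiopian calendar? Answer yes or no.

1328 mod 4 = 0; in the Ethiopian calendar a year is leap when year mod 4 = 3, so it is a common year.

no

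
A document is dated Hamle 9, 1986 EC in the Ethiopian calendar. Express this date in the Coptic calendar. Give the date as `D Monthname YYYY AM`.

Both dates share Julian Day Number 2449550; in the Coptic calendar that is 9 Epip 1710 AM.

9 Epip 1710 AM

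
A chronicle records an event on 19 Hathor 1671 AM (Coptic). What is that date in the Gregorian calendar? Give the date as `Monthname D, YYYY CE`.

November 28, 1954 CE

Both dates share Julian Day Number 2435075; in the Gregorian calendar that is 28 November 1954 CE.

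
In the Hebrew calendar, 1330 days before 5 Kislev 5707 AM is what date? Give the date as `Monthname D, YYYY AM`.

The starting date is JDN 2432153; 2432153 − 1330 = 2430823.
JDN 2430823 corresponds to Nisan 3, 5703 AM.

Nisan 3, 5703 AM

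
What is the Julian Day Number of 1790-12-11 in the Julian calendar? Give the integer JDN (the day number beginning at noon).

2375200

In the Gregorian calendar the same day is 22 December 1790.
JDN 2299161 is 15 October 1582 CE (Gregorian); the target day is +76039 days from there, so JDN = 2375200.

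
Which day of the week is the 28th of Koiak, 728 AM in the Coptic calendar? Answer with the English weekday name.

In the proleptic Gregorian calendar this is 31 December 1011 (JDN 2090684).
Since JDN mod 7 = 1 (0 = Monday), the day is Tuesday.

Tuesday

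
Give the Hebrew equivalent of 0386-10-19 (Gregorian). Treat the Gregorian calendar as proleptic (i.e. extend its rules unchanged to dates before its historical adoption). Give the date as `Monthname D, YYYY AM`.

Both dates share Julian Day Number 1862335; in the Hebrew calendar that is 9 Cheshvan 4147 AM.

Cheshvan 9, 4147 AM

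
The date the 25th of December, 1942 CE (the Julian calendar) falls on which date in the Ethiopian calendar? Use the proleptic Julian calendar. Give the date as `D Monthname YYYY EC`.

29 Tahsas 1935 EC

Both dates share Julian Day Number 2430732; in the Ethiopian calendar that is 29 Tahsas 1935 EC.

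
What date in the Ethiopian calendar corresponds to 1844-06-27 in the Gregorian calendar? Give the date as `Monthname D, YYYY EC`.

Both dates share Julian Day Number 2394745; in the Ethiopian calendar that is 21 Sene 1836 EC.

Sene 21, 1836 EC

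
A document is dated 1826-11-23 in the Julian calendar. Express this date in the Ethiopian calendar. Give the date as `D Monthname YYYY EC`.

The source date corresponds to 5 December 1826 in the Gregorian calendar (JDN 2388331).
That day falls on 27 Hidar 1819 EC in the Ethiopian calendar.

27 Hidar 1819 EC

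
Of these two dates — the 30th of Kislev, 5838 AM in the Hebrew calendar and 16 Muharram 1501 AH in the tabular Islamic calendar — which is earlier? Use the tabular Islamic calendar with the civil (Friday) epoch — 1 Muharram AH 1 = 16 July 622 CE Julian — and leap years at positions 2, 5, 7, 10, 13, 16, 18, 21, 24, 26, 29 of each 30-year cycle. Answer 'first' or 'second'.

second

The two dates have Julian Day Numbers 2480019 and 2480005 respectively.
Since 2480005 < 2480019, the second date comes first.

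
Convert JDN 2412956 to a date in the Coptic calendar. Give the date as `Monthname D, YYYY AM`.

Parmouti 30, 1610 AM

JDN 2412956 is 7 May 1894 in the Gregorian calendar.
In the Coptic calendar that day is Parmouti 30, 1610 AM.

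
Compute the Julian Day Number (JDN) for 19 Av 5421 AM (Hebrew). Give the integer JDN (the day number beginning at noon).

2327954

Equivalently 14 August 1661 (Gregorian).
JDN 2299161 is 15 October 1582 CE (Gregorian); the target day is +28793 days from there, so JDN = 2327954.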